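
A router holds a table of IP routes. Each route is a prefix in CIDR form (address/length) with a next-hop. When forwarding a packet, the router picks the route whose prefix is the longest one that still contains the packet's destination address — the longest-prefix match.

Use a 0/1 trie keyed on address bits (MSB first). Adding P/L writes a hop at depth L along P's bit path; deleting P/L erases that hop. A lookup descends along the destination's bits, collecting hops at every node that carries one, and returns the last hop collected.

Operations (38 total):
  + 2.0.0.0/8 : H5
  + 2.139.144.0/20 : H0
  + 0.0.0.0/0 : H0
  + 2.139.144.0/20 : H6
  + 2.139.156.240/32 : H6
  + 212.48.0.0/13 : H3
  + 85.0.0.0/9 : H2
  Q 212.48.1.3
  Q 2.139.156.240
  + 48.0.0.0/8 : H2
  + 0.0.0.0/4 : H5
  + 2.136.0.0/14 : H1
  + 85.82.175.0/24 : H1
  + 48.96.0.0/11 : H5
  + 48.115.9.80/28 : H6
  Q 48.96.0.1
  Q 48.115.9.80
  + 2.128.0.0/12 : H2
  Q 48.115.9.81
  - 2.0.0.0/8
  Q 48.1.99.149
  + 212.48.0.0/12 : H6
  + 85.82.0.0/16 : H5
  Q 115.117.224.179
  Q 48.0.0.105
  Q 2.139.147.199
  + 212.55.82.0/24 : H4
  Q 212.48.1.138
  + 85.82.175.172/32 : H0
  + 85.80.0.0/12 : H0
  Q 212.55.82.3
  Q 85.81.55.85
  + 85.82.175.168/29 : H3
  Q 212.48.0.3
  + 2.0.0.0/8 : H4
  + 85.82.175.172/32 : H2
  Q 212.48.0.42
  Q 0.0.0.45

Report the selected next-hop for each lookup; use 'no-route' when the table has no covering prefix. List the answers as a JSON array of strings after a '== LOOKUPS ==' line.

Process each operation:
  add 2.0.0.0/8 -> H5 at depth 8
  add 2.139.144.0/20 -> H0 at depth 20
  add 0.0.0.0/0 -> H0 at depth 0
  add 2.139.144.0/20 -> H6 at depth 20
  add 2.139.156.240/32 -> H6 at depth 32
  add 212.48.0.0/13 -> H3 at depth 13
  add 85.0.0.0/9 -> H2 at depth 9
  ? 212.48.1.3  path d0:H0→d1:-→d2:-→d3:-→d4:-→d5:-→d6:-→d7:-→d8:-→d9:-→d10:-→d11:-→d12:-→d13:H3  best=H3
  ? 2.139.156.240  path d0:H0→d1:-→d2:-→d3:-→d4:-→d5:-→d6:-→d7:-→d8:H5→d9:-→d10:-→d11:-→d12:-→d13:-→d14:-→d15:-→d16:-→d17:-→d18:-→d19:-→d20:H6→d21:-→d22:-→d23:-→d24:-→d25:-→d26:-→d27:-→d28:-→d29:-→d30:-→d31:-→d32:H6  best=H6
  add 48.0.0.0/8 -> H2 at depth 8
  add 0.0.0.0/4 -> H5 at depth 4
  add 2.136.0.0/14 -> H1 at depth 14
  add 85.82.175.0/24 -> H1 at depth 24
  add 48.96.0.0/11 -> H5 at depth 11
  add 48.115.9.80/28 -> H6 at depth 28
  ? 48.96.0.1  path d0:H0→d1:-→d2:-→d3:-→d4:-→d5:-→d6:-→d7:-→d8:H2→d9:-→d10:-→d11:H5  best=H5
  ? 48.115.9.80  path d0:H0→d1:-→d2:-→d3:-→d4:-→d5:-→d6:-→d7:-→d8:H2→d9:-→d10:-→d11:H5→d12:-→d13:-→d14:-→d15:-→d16:-→d17:-→d18:-→d19:-→d20:-→d21:-→d22:-→d23:-→d24:-→d25:-→d26:-→d27:-→d28:H6  best=H6
  add 2.128.0.0/12 -> H2 at depth 12
  ? 48.115.9.81  path d0:H0→d1:-→d2:-→d3:-→d4:-→d5:-→d6:-→d7:-→d8:H2→d9:-→d10:-→d11:H5→d12:-→d13:-→d14:-→d15:-→d16:-→d17:-→d18:-→d19:-→d20:-→d21:-→d22:-→d23:-→d24:-→d25:-→d26:-→d27:-→d28:H6  best=H6
  - 2.0.0.0/8 clear@8
  ? 48.1.99.149  path d0:H0→d1:-→d2:-→d3:-→d4:-→d5:-→d6:-→d7:-→d8:H2→d9:-  best=H2
  add 212.48.0.0/12 -> H6 at depth 12
  add 85.82.0.0/16 -> H5 at depth 16
  ? 115.117.224.179  path d0:H0→d1:-→d2:-  best=H0
  ? 48.0.0.105  path d0:H0→d1:-→d2:-→d3:-→d4:-→d5:-→d6:-→d7:-→d8:H2→d9:-  best=H2
  ? 2.139.147.199  path d0:H0→d1:-→d2:-→d3:-→d4:H5→d5:-→d6:-→d7:-→d8:-→d9:-→d10:-→d11:-→d12:H2→d13:-→d14:H1→d15:-→d16:-→d17:-→d18:-→d19:-→d20:H6  best=H6
  add 212.55.82.0/24 -> H4 at depth 24
  ? 212.48.1.138  path d0:H0→d1:-→d2:-→d3:-→d4:-→d5:-→d6:-→d7:-→d8:-→d9:-→d10:-→d11:-→d12:H6→d13:H3  best=H3
  add 85.82.175.172/32 -> H0 at depth 32
  add 85.80.0.0/12 -> H0 at depth 12
  ? 212.55.82.3  path d0:H0→d1:-→d2:-→d3:-→d4:-→d5:-→d6:-→d7:-→d8:-→d9:-→d10:-→d11:-→d12:H6→d13:H3→d14:-→d15:-→d16:-→d17:-→d18:-→d19:-→d20:-→d21:-→d22:-→d23:-→d24:H4  best=H4
  ? 85.81.55.85  path d0:H0→d1:-→d2:-→d3:-→d4:-→d5:-→d6:-→d7:-→d8:-→d9:H2→d10:-→d11:-→d12:H0→d13:-→d14:-  best=H0
  add 85.82.175.168/29 -> H3 at depth 29
  ? 212.48.0.3  path d0:H0→d1:-→d2:-→d3:-→d4:-→d5:-→d6:-→d7:-→d8:-→d9:-→d10:-→d11:-→d12:H6→d13:H3  best=H3
  add 2.0.0.0/8 -> H4 at depth 8
  add 85.82.175.172/32 -> H2 at depth 32
  ? 212.48.0.42  path d0:H0→d1:-→d2:-→d3:-→d4:-→d5:-→d6:-→d7:-→d8:-→d9:-→d10:-→d11:-→d12:H6→d13:H3  best=H3
  ? 0.0.0.45  path d0:H0→d1:-→d2:-→d3:-→d4:H5→d5:-→d6:-  best=H5

== LOOKUPS ==
["H3","H6","H5","H6","H6","H2","H0","H2","H6","H3","H4","H0","H3","H3","H5"]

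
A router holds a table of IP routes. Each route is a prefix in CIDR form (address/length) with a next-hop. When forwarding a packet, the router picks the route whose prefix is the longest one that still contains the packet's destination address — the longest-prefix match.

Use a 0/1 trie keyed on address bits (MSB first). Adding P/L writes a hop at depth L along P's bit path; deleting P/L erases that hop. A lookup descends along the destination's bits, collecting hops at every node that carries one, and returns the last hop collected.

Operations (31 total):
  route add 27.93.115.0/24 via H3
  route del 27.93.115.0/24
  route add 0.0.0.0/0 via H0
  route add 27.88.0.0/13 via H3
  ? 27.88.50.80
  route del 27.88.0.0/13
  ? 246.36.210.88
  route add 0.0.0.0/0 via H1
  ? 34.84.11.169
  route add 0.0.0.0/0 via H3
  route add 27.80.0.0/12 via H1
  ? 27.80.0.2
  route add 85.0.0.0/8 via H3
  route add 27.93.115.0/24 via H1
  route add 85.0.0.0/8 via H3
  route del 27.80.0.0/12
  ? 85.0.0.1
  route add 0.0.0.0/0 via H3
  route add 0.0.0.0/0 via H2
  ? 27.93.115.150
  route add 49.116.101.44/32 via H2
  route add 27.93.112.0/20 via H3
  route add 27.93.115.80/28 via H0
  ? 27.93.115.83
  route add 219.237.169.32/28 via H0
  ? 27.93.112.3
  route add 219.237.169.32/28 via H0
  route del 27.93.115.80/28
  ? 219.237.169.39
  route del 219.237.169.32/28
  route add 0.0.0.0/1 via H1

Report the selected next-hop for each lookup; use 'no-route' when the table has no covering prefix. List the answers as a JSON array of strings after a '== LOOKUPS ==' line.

Process each operation:
  add 27.93.115.0/24 -> H3 at depth 24
  - 27.93.115.0/24 clear@24
  add 0.0.0.0/0 -> H0 at depth 0
  add 27.88.0.0/13 -> H3 at depth 13
  lookup 27.88.50.80: bits 0001101101011 walk d0:H0→d1:-→d2:-→d3:-→d4:-→d5:-→d6:-→d7:-→d8:-→d9:-→d10:-→d11:-→d12:-→d13:H3 -> H3
  - 27.88.0.0/13 clear@13
  lookup 246.36.210.88: bits ε walk d0:H0 -> H0
  add 0.0.0.0/0 -> H1 at depth 0
  lookup 34.84.11.169: bits 00 walk d0:H1→d1:-→d2:- -> H1
  add 0.0.0.0/0 -> H3 at depth 0
  add 27.80.0.0/12 -> H1 at depth 12
  lookup 27.80.0.2: bits 000110110101 walk d0:H3→d1:-→d2:-→d3:-→d4:-→d5:-→d6:-→d7:-→d8:-→d9:-→d10:-→d11:-→d12:H1 -> H1
  add 85.0.0.0/8 -> H3 at depth 8
  add 27.93.115.0/24 -> H1 at depth 24
  add 85.0.0.0/8 -> H3 at depth 8
  - 27.80.0.0/12 clear@12
  lookup 85.0.0.1: bits 01010101 walk d0:H3→d1:-→d2:-→d3:-→d4:-→d5:-→d6:-→d7:-→d8:H3 -> H3
  add 0.0.0.0/0 -> H3 at depth 0
  add 0.0.0.0/0 -> H2 at depth 0
  lookup 27.93.115.150: bits 000110110101110101110011 walk d0:H2→d1:-→d2:-→d3:-→d4:-→d5:-→d6:-→d7:-→d8:-→d9:-→d10:-→d11:-→d12:-→d13:-→d14:-→d15:-→d16:-→d17:-→d18:-→d19:-→d20:-→d21:-→d22:-→d23:-→d24:H1 -> H1
  add 49.116.101.44/32 -> H2 at depth 32
  add 27.93.112.0/20 -> H3 at depth 20
  add 27.93.115.80/28 -> H0 at depth 28
  lookup 27.93.115.83: bits 0001101101011101011100110101 walk d0:H2→d1:-→d2:-→d3:-→d4:-→d5:-→d6:-→d7:-→d8:-→d9:-→d10:-→d11:-→d12:-→d13:-→d14:-→d15:-→d16:-→d17:-→d18:-→d19:-→d20:H3→d21:-→d22:-→d23:-→d24:H1→d25:-→d26:-→d27:-→d28:H0 -> H0
  add 219.237.169.32/28 -> H0 at depth 28
  lookup 27.93.112.3: bits 0001101101011101011100 walk d0:H2→d1:-→d2:-→d3:-→d4:-→d5:-→d6:-→d7:-→d8:-→d9:-→d10:-→d11:-→d12:-→d13:-→d14:-→d15:-→d16:-→d17:-→d18:-→d19:-→d20:H3→d21:-→d22:- -> H3
  add 219.237.169.32/28 -> H0 at depth 28
  - 27.93.115.80/28 clear@28
  lookup 219.237.169.39: bits 1101101111101101101010010010 walk d0:H2→d1:-→d2:-→d3:-→d4:-→d5:-→d6:-→d7:-→d8:-→d9:-→d10:-→d11:-→d12:-→d13:-→d14:-→d15:-→d16:-→d17:-→d18:-→d19:-→d20:-→d21:-→d22:-→d23:-→d24:-→d25:-→d26:-→d27:-→d28:H0 -> H0
  - 219.237.169.32/28 clear@28
  add 0.0.0.0/1 -> H1 at depth 1

== LOOKUPS ==
["H3","H0","H1","H1","H3","H1","H0","H3","H0"]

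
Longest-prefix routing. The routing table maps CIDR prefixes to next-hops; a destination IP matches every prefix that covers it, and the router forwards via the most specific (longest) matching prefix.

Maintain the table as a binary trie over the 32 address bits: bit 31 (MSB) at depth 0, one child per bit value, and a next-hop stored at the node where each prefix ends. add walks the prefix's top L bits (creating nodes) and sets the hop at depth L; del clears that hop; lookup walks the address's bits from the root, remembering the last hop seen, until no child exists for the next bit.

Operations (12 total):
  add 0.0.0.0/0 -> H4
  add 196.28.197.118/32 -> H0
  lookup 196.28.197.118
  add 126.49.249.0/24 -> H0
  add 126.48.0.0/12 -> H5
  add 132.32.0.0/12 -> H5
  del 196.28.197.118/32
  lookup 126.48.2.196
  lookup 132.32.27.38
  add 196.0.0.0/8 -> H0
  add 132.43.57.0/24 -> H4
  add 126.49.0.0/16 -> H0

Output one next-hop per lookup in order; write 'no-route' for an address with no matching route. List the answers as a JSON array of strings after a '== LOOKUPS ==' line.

Trace:
  add 0.0.0.0/0 -> H4 at depth 0
  add 196.28.197.118/32 -> H0 at depth 32
  ? 196.28.197.118  path d0:H4→d1:-→d2:-→d3:-→d4:-→d5:-→d6:-→d7:-→d8:-→d9:-→d10:-→d11:-→d12:-→d13:-→d14:-→d15:-→d16:-→d17:-→d18:-→d19:-→d20:-→d21:-→d22:-→d23:-→d24:-→d25:-→d26:-→d27:-→d28:-→d29:-→d30:-→d31:-→d32:H0  best=H0
  add 126.49.249.0/24 -> H0 at depth 24
  add 126.48.0.0/12 -> H5 at depth 12
  add 132.32.0.0/12 -> H5 at depth 12
  del 196.28.197.118/32 (clear depth 32)
  ? 126.48.2.196  path d0:H4→d1:-→d2:-→d3:-→d4:-→d5:-→d6:-→d7:-→d8:-→d9:-→d10:-→d11:-→d12:H5→d13:-→d14:-→d15:-  best=H5
  ? 132.32.27.38  path d0:H4→d1:-→d2:-→d3:-→d4:-→d5:-→d6:-→d7:-→d8:-→d9:-→d10:-→d11:-→d12:H5  best=H5
  add 196.0.0.0/8 -> H0 at depth 8
  add 132.43.57.0/24 -> H4 at depth 24
  add 126.49.0.0/16 -> H0 at depth 16

== LOOKUPS ==
["H0","H5","H5"]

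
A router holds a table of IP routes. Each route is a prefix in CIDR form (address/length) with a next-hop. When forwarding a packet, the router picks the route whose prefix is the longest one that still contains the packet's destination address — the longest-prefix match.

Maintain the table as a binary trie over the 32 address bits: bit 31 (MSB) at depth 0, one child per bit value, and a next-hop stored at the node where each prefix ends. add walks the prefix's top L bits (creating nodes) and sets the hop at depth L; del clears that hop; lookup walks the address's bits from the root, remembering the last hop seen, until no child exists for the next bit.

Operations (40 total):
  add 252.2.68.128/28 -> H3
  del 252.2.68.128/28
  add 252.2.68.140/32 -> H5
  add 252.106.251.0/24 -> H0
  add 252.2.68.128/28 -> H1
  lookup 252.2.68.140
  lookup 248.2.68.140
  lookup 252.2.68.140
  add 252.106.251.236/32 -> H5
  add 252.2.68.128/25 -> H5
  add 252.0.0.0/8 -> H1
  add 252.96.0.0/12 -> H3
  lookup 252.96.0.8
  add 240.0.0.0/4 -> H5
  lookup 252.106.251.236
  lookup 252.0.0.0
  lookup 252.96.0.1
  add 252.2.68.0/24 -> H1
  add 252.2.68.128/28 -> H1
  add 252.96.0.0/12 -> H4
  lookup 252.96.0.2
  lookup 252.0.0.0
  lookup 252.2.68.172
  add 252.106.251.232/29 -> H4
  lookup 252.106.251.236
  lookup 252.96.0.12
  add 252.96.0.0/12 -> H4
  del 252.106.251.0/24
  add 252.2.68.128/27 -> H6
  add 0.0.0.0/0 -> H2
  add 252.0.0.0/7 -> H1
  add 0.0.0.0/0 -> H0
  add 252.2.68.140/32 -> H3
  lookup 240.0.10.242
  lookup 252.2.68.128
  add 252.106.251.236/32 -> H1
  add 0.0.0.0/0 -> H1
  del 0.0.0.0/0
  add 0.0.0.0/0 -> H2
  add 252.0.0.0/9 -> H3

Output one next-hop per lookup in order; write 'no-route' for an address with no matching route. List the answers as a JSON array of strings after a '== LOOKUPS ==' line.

Apply in order:
  + 252.2.68.128/28 (H3) depth=28
  del 252.2.68.128/28 (clear depth 28)
  + 252.2.68.140/32 (H5) depth=32
  + 252.106.251.0/24 (H0) depth=24
  + 252.2.68.128/28 (H1) depth=28
  lookup 252.2.68.140: bits 11111100000000100100010010001100 walk d0:-→d1:-→d2:-→d3:-→d4:-→d5:-→d6:-→d7:-→d8:-→d9:-→d10:-→d11:-→d12:-→d13:-→d14:-→d15:-→d16:-→d17:-→d18:-→d19:-→d20:-→d21:-→d22:-→d23:-→d24:-→d25:-→d26:-→d27:-→d28:H1→d29:-→d30:-→d31:-→d32:H5 -> H5
  lookup 248.2.68.140: bits 11111 walk d0:-→d1:-→d2:-→d3:-→d4:-→d5:- -> no-route
  lookup 252.2.68.140: bits 11111100000000100100010010001100 walk d0:-→d1:-→d2:-→d3:-→d4:-→d5:-→d6:-→d7:-→d8:-→d9:-→d10:-→d11:-→d12:-→d13:-→d14:-→d15:-→d16:-→d17:-→d18:-→d19:-→d20:-→d21:-→d22:-→d23:-→d24:-→d25:-→d26:-→d27:-→d28:H1→d29:-→d30:-→d31:-→d32:H5 -> H5
  + 252.106.251.236/32 (H5) depth=32
  + 252.2.68.128/25 (H5) depth=25
  + 252.0.0.0/8 (H1) depth=8
  + 252.96.0.0/12 (H3) depth=12
  lookup 252.96.0.8: bits 111111000110 walk d0:-→d1:-→d2:-→d3:-→d4:-→d5:-→d6:-→d7:-→d8:H1→d9:-→d10:-→d11:-→d12:H3 -> H3
  + 240.0.0.0/4 (H5) depth=4
  lookup 252.106.251.236: bits 11111100011010101111101111101100 walk d0:-→d1:-→d2:-→d3:-→d4:H5→d5:-→d6:-→d7:-→d8:H1→d9:-→d10:-→d11:-→d12:H3→d13:-→d14:-→d15:-→d16:-→d17:-→d18:-→d19:-→d20:-→d21:-→d22:-→d23:-→d24:H0→d25:-→d26:-→d27:-→d28:-→d29:-→d30:-→d31:-→d32:H5 -> H5
  lookup 252.0.0.0: bits 11111100000000 walk d0:-→d1:-→d2:-→d3:-→d4:H5→d5:-→d6:-→d7:-→d8:H1→d9:-→d10:-→d11:-→d12:-→d13:-→d14:- -> H1
  lookup 252.96.0.1: bits 111111000110 walk d0:-→d1:-→d2:-→d3:-→d4:H5→d5:-→d6:-→d7:-→d8:H1→d9:-→d10:-→d11:-→d12:H3 -> H3
  + 252.2.68.0/24 (H1) depth=24
  + 252.2.68.128/28 (H1) depth=28
  + 252.96.0.0/12 (H4) depth=12
  lookup 252.96.0.2: bits 111111000110 walk d0:-→d1:-→d2:-→d3:-→d4:H5→d5:-→d6:-→d7:-→d8:H1→d9:-→d10:-→d11:-→d12:H4 -> H4
  lookup 252.0.0.0: bits 11111100000000 walk d0:-→d1:-→d2:-→d3:-→d4:H5→d5:-→d6:-→d7:-→d8:H1→d9:-→d10:-→d11:-→d12:-→d13:-→d14:- -> H1
  lookup 252.2.68.172: bits 11111100000000100100010010 walk d0:-→d1:-→d2:-→d3:-→d4:H5→d5:-→d6:-→d7:-→d8:H1→d9:-→d10:-→d11:-→d12:-→d13:-→d14:-→d15:-→d16:-→d17:-→d18:-→d19:-→d20:-→d21:-→d22:-→d23:-→d24:H1→d25:H5→d26:- -> H5
  + 252.106.251.232/29 (H4) depth=29
  lookup 252.106.251.236: bits 11111100011010101111101111101100 walk d0:-→d1:-→d2:-→d3:-→d4:H5→d5:-→d6:-→d7:-→d8:H1→d9:-→d10:-→d11:-→d12:H4→d13:-→d14:-→d15:-→d16:-→d17:-→d18:-→d19:-→d20:-→d21:-→d22:-→d23:-→d24:H0→d25:-→d26:-→d27:-→d28:-→d29:H4→d30:-→d31:-→d32:H5 -> H5
  lookup 252.96.0.12: bits 111111000110 walk d0:-→d1:-→d2:-→d3:-→d4:H5→d5:-→d6:-→d7:-→d8:H1→d9:-→d10:-→d11:-→d12:H4 -> H4
  + 252.96.0.0/12 (H4) depth=12
  del 252.106.251.0/24 (clear depth 24)
  + 252.2.68.128/27 (H6) depth=27
  + 0.0.0.0/0 (H2) depth=0
  + 252.0.0.0/7 (H1) depth=7
  + 0.0.0.0/0 (H0) depth=0
  + 252.2.68.140/32 (H3) depth=32
  lookup 240.0.10.242: bits 1111 walk d0:H0→d1:-→d2:-→d3:-→d4:H5 -> H5
  lookup 252.2.68.128: bits 1111110000000010010001001000 walk d0:H0→d1:-→d2:-→d3:-→d4:H5→d5:-→d6:-→d7:H1→d8:H1→d9:-→d10:-→d11:-→d12:-→d13:-→d14:-→d15:-→d16:-→d17:-→d18:-→d19:-→d20:-→d21:-→d22:-→d23:-→d24:H1→d25:H5→d26:-→d27:H6→d28:H1 -> H1
  + 252.106.251.236/32 (H1) depth=32
  + 0.0.0.0/0 (H1) depth=0
  del 0.0.0.0/0 (clear depth 0)
  + 0.0.0.0/0 (H2) depth=0
  + 252.0.0.0/9 (H3) depth=9

== LOOKUPS ==
["H5","no-route","H5","H3","H5","H1","H3","H4","H1","H5","H5","H4","H5","H1"]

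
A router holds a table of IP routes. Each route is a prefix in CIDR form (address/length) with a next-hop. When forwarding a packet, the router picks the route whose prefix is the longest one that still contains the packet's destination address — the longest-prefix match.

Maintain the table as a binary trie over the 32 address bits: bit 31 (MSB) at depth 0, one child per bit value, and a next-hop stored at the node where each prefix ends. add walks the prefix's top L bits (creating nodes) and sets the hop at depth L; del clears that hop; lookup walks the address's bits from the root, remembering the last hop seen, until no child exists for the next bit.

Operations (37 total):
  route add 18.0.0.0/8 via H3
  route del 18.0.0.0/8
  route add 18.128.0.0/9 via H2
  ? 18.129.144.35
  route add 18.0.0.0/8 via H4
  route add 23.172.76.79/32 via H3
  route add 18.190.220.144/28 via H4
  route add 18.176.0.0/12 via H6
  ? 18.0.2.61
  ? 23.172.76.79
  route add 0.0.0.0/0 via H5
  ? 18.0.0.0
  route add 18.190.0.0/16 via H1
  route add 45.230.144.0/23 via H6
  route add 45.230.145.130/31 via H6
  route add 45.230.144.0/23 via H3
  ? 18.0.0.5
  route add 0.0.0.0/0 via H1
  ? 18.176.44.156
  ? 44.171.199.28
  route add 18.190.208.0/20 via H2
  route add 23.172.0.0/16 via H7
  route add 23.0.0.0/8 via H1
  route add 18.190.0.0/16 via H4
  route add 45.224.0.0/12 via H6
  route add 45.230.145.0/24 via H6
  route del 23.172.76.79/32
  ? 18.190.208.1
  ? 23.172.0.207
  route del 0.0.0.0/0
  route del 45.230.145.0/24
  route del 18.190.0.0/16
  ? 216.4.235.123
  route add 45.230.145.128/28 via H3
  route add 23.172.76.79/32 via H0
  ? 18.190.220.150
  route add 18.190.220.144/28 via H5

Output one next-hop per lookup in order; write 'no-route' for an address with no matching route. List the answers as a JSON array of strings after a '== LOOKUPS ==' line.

Apply in order:
  + 18.0.0.0/8 (H3) depth=8
  del 18.0.0.0/8 (clear depth 8)
  + 18.128.0.0/9 (H2) depth=9
  Q 18.129.144.35: descend 000100101 ; hops seen [H2] ; pick H2
  + 18.0.0.0/8 (H4) depth=8
  + 23.172.76.79/32 (H3) depth=32
  + 18.190.220.144/28 (H4) depth=28
  + 18.176.0.0/12 (H6) depth=12
  Q 18.0.2.61: descend 00010010 ; hops seen [H4] ; pick H4
  Q 23.172.76.79: descend 00010111101011000100110001001111 ; hops seen [H3] ; pick H3
  + 0.0.0.0/0 (H5) depth=0
  Q 18.0.0.0: descend 00010010 ; hops seen [H5,H4] ; pick H4
  + 18.190.0.0/16 (H1) depth=16
  + 45.230.144.0/23 (H6) depth=23
  + 45.230.145.130/31 (H6) depth=31
  + 45.230.144.0/23 (H3) depth=23
  Q 18.0.0.5: descend 00010010 ; hops seen [H5,H4] ; pick H4
  + 0.0.0.0/0 (H1) depth=0
  Q 18.176.44.156: descend 000100101011 ; hops seen [H1,H4,H2,H6] ; pick H6
  Q 44.171.199.28: descend 0010110 ; hops seen [H1] ; pick H1
  + 18.190.208.0/20 (H2) depth=20
  + 23.172.0.0/16 (H7) depth=16
  + 23.0.0.0/8 (H1) depth=8
  + 18.190.0.0/16 (H4) depth=16
  + 45.224.0.0/12 (H6) depth=12
  + 45.230.145.0/24 (H6) depth=24
  del 23.172.76.79/32 (clear depth 32)
  Q 18.190.208.1: descend 00010010101111101101 ; hops seen [H1,H4,H2,H6,H4,H2] ; pick H2
  Q 23.172.0.207: descend 00010111101011000 ; hops seen [H1,H1,H7] ; pick H7
  del 0.0.0.0/0 (clear depth 0)
  del 45.230.145.0/24 (clear depth 24)
  del 18.190.0.0/16 (clear depth 16)
  Q 216.4.235.123: descend ε ; hops seen [∅] ; pick no-route
  + 45.230.145.128/28 (H3) depth=28
  + 23.172.76.79/32 (H0) depth=32
  Q 18.190.220.150: descend 0001001010111110110111001001 ; hops seen [H4,H2,H6,H2,H4] ; pick H4
  + 18.190.220.144/28 (H5) depth=28

== LOOKUPS ==
["H2","H4","H3","H4","H4","H6","H1","H2","H7","no-route","H4"]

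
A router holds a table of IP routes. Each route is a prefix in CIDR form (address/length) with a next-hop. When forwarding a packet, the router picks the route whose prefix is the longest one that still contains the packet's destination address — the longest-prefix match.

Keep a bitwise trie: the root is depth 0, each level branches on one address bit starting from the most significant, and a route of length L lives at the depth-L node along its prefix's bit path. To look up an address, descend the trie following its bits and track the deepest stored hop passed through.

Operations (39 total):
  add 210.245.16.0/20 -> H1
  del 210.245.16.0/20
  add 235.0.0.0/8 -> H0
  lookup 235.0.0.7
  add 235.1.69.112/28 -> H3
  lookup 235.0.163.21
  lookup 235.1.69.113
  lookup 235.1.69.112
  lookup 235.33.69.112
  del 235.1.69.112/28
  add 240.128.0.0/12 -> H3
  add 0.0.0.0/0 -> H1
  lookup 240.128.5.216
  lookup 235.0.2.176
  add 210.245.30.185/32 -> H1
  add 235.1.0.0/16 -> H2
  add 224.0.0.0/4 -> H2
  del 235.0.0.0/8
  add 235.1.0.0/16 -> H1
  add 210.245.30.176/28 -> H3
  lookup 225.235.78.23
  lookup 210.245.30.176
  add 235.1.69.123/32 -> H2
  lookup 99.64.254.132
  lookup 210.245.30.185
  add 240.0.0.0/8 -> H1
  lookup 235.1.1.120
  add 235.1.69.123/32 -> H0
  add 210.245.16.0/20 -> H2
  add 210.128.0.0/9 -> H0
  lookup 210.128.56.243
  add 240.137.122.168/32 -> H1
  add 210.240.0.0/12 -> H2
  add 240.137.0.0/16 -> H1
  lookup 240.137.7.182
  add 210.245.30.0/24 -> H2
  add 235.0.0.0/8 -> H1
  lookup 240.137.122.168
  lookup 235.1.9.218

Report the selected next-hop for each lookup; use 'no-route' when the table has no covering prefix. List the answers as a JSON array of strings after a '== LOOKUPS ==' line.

Trace:
  add 210.245.16.0/20 -> H1 at depth 20
  del 210.245.16.0/20 (clear depth 20)
  add 235.0.0.0/8 -> H0 at depth 8
  Q 235.0.0.7: descend 11101011 ; hops seen [H0] ; pick H0
  add 235.1.69.112/28 -> H3 at depth 28
  Q 235.0.163.21: descend 111010110000000 ; hops seen [H0] ; pick H0
  Q 235.1.69.113: descend 1110101100000001010001010111 ; hops seen [H0,H3] ; pick H3
  Q 235.1.69.112: descend 1110101100000001010001010111 ; hops seen [H0,H3] ; pick H3
  Q 235.33.69.112: descend 1110101100 ; hops seen [H0] ; pick H0
  del 235.1.69.112/28 (clear depth 28)
  add 240.128.0.0/12 -> H3 at depth 12
  add 0.0.0.0/0 -> H1 at depth 0
  Q 240.128.5.216: descend 111100001000 ; hops seen [H1,H3] ; pick H3
  Q 235.0.2.176: descend 111010110000000 ; hops seen [H1,H0] ; pick H0
  add 210.245.30.185/32 -> H1 at depth 32
  add 235.1.0.0/16 -> H2 at depth 16
  add 224.0.0.0/4 -> H2 at depth 4
  del 235.0.0.0/8 (clear depth 8)
  add 235.1.0.0/16 -> H1 at depth 16
  add 210.245.30.176/28 -> H3 at depth 28
  Q 225.235.78.23: descend 1110 ; hops seen [H1,H2] ; pick H2
  Q 210.245.30.176: descend 1101001011110101000111101011 ; hops seen [H1,H3] ; pick H3
  add 235.1.69.123/32 -> H2 at depth 32
  Q 99.64.254.132: descend ε ; hops seen [H1] ; pick H1
  Q 210.245.30.185: descend 11010010111101010001111010111001 ; hops seen [H1,H3,H1] ; pick H1
  add 240.0.0.0/8 -> H1 at depth 8
  Q 235.1.1.120: descend 11101011000000010 ; hops seen [H1,H2,H1] ; pick H1
  add 235.1.69.123/32 -> H0 at depth 32
  add 210.245.16.0/20 -> H2 at depth 20
  add 210.128.0.0/9 -> H0 at depth 9
  Q 210.128.56.243: descend 110100101 ; hops seen [H1,H0] ; pick H0
  add 240.137.122.168/32 -> H1 at depth 32
  add 210.240.0.0/12 -> H2 at depth 12
  add 240.137.0.0/16 -> H1 at depth 16
  Q 240.137.7.182: descend 11110000100010010 ; hops seen [H1,H1,H3,H1] ; pick H1
  add 210.245.30.0/24 -> H2 at depth 24
  add 235.0.0.0/8 -> H1 at depth 8
  Q 240.137.122.168: descend 11110000100010010111101010101000 ; hops seen [H1,H1,H3,H1,H1] ; pick H1
  Q 235.1.9.218: descend 11101011000000010 ; hops seen [H1,H2,H1,H1] ; pick H1

== LOOKUPS ==
["H0","H0","H3","H3","H0","H3","H0","H2","H3","H1","H1","H1","H0","H1","H1","H1"]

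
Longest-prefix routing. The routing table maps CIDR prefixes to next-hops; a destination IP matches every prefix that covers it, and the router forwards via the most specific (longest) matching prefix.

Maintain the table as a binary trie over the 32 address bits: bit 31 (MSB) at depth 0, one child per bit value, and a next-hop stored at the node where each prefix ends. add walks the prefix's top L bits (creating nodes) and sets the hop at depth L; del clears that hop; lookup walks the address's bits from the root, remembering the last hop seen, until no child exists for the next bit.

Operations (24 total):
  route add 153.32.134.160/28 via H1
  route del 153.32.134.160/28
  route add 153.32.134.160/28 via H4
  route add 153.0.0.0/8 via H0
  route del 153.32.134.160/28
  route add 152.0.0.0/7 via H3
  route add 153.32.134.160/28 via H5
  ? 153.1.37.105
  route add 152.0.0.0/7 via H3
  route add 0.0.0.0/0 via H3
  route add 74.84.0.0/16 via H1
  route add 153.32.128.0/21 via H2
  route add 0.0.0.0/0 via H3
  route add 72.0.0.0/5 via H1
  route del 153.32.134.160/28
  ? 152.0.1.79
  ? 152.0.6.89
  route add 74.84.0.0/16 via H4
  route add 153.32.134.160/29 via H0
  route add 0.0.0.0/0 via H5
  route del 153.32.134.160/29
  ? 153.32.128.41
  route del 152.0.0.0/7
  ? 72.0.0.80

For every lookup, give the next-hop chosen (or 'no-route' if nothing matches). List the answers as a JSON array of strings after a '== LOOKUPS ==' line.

Apply in order:
  add 153.32.134.160/28 -> H1 at depth 28
  - 153.32.134.160/28 clear@28
  add 153.32.134.160/28 -> H4 at depth 28
  add 153.0.0.0/8 -> H0 at depth 8
  - 153.32.134.160/28 clear@28
  add 152.0.0.0/7 -> H3 at depth 7
  add 153.32.134.160/28 -> H5 at depth 28
  Q 153.1.37.105: descend 1001100100 ; hops seen [H3,H0] ; pick H0
  add 152.0.0.0/7 -> H3 at depth 7
  add 0.0.0.0/0 -> H3 at depth 0
  add 74.84.0.0/16 -> H1 at depth 16
  add 153.32.128.0/21 -> H2 at depth 21
  add 0.0.0.0/0 -> H3 at depth 0
  add 72.0.0.0/5 -> H1 at depth 5
  - 153.32.134.160/28 clear@28
  Q 152.0.1.79: descend 1001100 ; hops seen [H3,H3] ; pick H3
  Q 152.0.6.89: descend 1001100 ; hops seen [H3,H3] ; pick H3
  add 74.84.0.0/16 -> H4 at depth 16
  add 153.32.134.160/29 -> H0 at depth 29
  add 0.0.0.0/0 -> H5 at depth 0
  - 153.32.134.160/29 clear@29
  Q 153.32.128.41: descend 100110010010000010000 ; hops seen [H5,H3,H0,H2] ; pick H2
  - 152.0.0.0/7 clear@7
  Q 72.0.0.80: descend 010010 ; hops seen [H5,H1] ; pick H1

== LOOKUPS ==
["H0","H3","H3","H2","H1"]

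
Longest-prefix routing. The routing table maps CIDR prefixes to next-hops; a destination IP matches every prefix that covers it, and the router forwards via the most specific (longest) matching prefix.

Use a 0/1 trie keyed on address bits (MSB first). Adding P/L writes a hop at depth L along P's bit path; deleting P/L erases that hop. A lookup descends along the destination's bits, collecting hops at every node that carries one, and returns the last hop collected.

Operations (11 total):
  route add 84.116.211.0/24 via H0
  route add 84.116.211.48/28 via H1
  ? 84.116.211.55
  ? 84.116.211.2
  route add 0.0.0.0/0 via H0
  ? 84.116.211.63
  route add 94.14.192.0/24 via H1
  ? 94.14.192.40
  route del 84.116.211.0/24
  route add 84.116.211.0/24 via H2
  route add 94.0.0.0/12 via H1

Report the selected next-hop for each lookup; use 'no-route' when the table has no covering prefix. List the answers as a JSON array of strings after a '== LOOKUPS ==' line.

Trace:
  add 84.116.211.0/24 -> H0 at depth 24
  add 84.116.211.48/28 -> H1 at depth 28
  ? 84.116.211.55  path d0:-→d1:-→d2:-→d3:-→d4:-→d5:-→d6:-→d7:-→d8:-→d9:-→d10:-→d11:-→d12:-→d13:-→d14:-→d15:-→d16:-→d17:-→d18:-→d19:-→d20:-→d21:-→d22:-→d23:-→d24:H0→d25:-→d26:-→d27:-→d28:H1  best=H1
  ? 84.116.211.2  path d0:-→d1:-→d2:-→d3:-→d4:-→d5:-→d6:-→d7:-→d8:-→d9:-→d10:-→d11:-→d12:-→d13:-→d14:-→d15:-→d16:-→d17:-→d18:-→d19:-→d20:-→d21:-→d22:-→d23:-→d24:H0→d25:-→d26:-  best=H0
  add 0.0.0.0/0 -> H0 at depth 0
  ? 84.116.211.63  path d0:H0→d1:-→d2:-→d3:-→d4:-→d5:-→d6:-→d7:-→d8:-→d9:-→d10:-→d11:-→d12:-→d13:-→d14:-→d15:-→d16:-→d17:-→d18:-→d19:-→d20:-→d21:-→d22:-→d23:-→d24:H0→d25:-→d26:-→d27:-→d28:H1  best=H1
  add 94.14.192.0/24 -> H1 at depth 24
  ? 94.14.192.40  path d0:H0→d1:-→d2:-→d3:-→d4:-→d5:-→d6:-→d7:-→d8:-→d9:-→d10:-→d11:-→d12:-→d13:-→d14:-→d15:-→d16:-→d17:-→d18:-→d19:-→d20:-→d21:-→d22:-→d23:-→d24:H1  best=H1
  del 84.116.211.0/24 (clear depth 24)
  add 84.116.211.0/24 -> H2 at depth 24
  add 94.0.0.0/12 -> H1 at depth 12

== LOOKUPS ==
["H1","H0","H1","H1"]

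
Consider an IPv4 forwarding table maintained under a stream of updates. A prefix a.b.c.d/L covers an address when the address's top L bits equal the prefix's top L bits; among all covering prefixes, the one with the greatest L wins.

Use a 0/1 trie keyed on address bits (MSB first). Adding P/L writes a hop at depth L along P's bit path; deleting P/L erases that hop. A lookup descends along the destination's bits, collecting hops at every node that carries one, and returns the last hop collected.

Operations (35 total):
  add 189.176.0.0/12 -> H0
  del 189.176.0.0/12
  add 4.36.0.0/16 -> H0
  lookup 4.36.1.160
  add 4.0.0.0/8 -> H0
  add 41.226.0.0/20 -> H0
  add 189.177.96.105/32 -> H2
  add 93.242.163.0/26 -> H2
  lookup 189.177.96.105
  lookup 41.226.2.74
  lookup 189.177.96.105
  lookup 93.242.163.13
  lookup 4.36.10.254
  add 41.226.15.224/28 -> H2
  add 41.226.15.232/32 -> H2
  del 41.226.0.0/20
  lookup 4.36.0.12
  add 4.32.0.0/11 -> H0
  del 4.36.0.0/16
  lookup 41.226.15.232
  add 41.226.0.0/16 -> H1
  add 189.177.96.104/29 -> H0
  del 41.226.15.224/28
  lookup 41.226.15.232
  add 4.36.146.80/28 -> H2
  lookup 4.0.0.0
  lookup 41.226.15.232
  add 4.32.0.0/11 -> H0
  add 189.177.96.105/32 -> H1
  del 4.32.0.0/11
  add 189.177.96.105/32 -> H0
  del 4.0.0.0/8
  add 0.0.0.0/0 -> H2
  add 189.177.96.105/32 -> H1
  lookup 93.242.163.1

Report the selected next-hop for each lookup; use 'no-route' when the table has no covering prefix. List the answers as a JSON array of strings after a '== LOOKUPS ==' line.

Process each operation:
  + 189.176.0.0/12 (H0) depth=12
  del 189.176.0.0/12 (clear depth 12)
  + 4.36.0.0/16 (H0) depth=16
  ? 4.36.1.160  path d0:-→d1:-→d2:-→d3:-→d4:-→d5:-→d6:-→d7:-→d8:-→d9:-→d10:-→d11:-→d12:-→d13:-→d14:-→d15:-→d16:H0  best=H0
  + 4.0.0.0/8 (H0) depth=8
  + 41.226.0.0/20 (H0) depth=20
  + 189.177.96.105/32 (H2) depth=32
  + 93.242.163.0/26 (H2) depth=26
  ? 189.177.96.105  path d0:-→d1:-→d2:-→d3:-→d4:-→d5:-→d6:-→d7:-→d8:-→d9:-→d10:-→d11:-→d12:-→d13:-→d14:-→d15:-→d16:-→d17:-→d18:-→d19:-→d20:-→d21:-→d22:-→d23:-→d24:-→d25:-→d26:-→d27:-→d28:-→d29:-→d30:-→d31:-→d32:H2  best=H2
  ? 41.226.2.74  path d0:-→d1:-→d2:-→d3:-→d4:-→d5:-→d6:-→d7:-→d8:-→d9:-→d10:-→d11:-→d12:-→d13:-→d14:-→d15:-→d16:-→d17:-→d18:-→d19:-→d20:H0  best=H0
  ? 189.177.96.105  path d0:-→d1:-→d2:-→d3:-→d4:-→d5:-→d6:-→d7:-→d8:-→d9:-→d10:-→d11:-→d12:-→d13:-→d14:-→d15:-→d16:-→d17:-→d18:-→d19:-→d20:-→d21:-→d22:-→d23:-→d24:-→d25:-→d26:-→d27:-→d28:-→d29:-→d30:-→d31:-→d32:H2  best=H2
  ? 93.242.163.13  path d0:-→d1:-→d2:-→d3:-→d4:-→d5:-→d6:-→d7:-→d8:-→d9:-→d10:-→d11:-→d12:-→d13:-→d14:-→d15:-→d16:-→d17:-→d18:-→d19:-→d20:-→d21:-→d22:-→d23:-→d24:-→d25:-→d26:H2  best=H2
  ? 4.36.10.254  path d0:-→d1:-→d2:-→d3:-→d4:-→d5:-→d6:-→d7:-→d8:H0→d9:-→d10:-→d11:-→d12:-→d13:-→d14:-→d15:-→d16:H0  best=H0
  + 41.226.15.224/28 (H2) depth=28
  + 41.226.15.232/32 (H2) depth=32
  del 41.226.0.0/20 (clear depth 20)
  ? 4.36.0.12  path d0:-→d1:-→d2:-→d3:-→d4:-→d5:-→d6:-→d7:-→d8:H0→d9:-→d10:-→d11:-→d12:-→d13:-→d14:-→d15:-→d16:H0  best=H0
  + 4.32.0.0/11 (H0) depth=11
  del 4.36.0.0/16 (clear depth 16)
  ? 41.226.15.232  path d0:-→d1:-→d2:-→d3:-→d4:-→d5:-→d6:-→d7:-→d8:-→d9:-→d10:-→d11:-→d12:-→d13:-→d14:-→d15:-→d16:-→d17:-→d18:-→d19:-→d20:-→d21:-→d22:-→d23:-→d24:-→d25:-→d26:-→d27:-→d28:H2→d29:-→d30:-→d31:-→d32:H2  best=H2
  + 41.226.0.0/16 (H1) depth=16
  + 189.177.96.104/29 (H0) depth=29
  del 41.226.15.224/28 (clear depth 28)
  ? 41.226.15.232  path d0:-→d1:-→d2:-→d3:-→d4:-→d5:-→d6:-→d7:-→d8:-→d9:-→d10:-→d11:-→d12:-→d13:-→d14:-→d15:-→d16:H1→d17:-→d18:-→d19:-→d20:-→d21:-→d22:-→d23:-→d24:-→d25:-→d26:-→d27:-→d28:-→d29:-→d30:-→d31:-→d32:H2  best=H2
  + 4.36.146.80/28 (H2) depth=28
  ? 4.0.0.0  path d0:-→d1:-→d2:-→d3:-→d4:-→d5:-→d6:-→d7:-→d8:H0→d9:-→d10:-  best=H0
  ? 41.226.15.232  path d0:-→d1:-→d2:-→d3:-→d4:-→d5:-→d6:-→d7:-→d8:-→d9:-→d10:-→d11:-→d12:-→d13:-→d14:-→d15:-→d16:H1→d17:-→d18:-→d19:-→d20:-→d21:-→d22:-→d23:-→d24:-→d25:-→d26:-→d27:-→d28:-→d29:-→d30:-→d31:-→d32:H2  best=H2
  + 4.32.0.0/11 (H0) depth=11
  + 189.177.96.105/32 (H1) depth=32
  del 4.32.0.0/11 (clear depth 11)
  + 189.177.96.105/32 (H0) depth=32
  del 4.0.0.0/8 (clear depth 8)
  + 0.0.0.0/0 (H2) depth=0
  + 189.177.96.105/32 (H1) depth=32
  ? 93.242.163.1  path d0:H2→d1:-→d2:-→d3:-→d4:-→d5:-→d6:-→d7:-→d8:-→d9:-→d10:-→d11:-→d12:-→d13:-→d14:-→d15:-→d16:-→d17:-→d18:-→d19:-→d20:-→d21:-→d22:-→d23:-→d24:-→d25:-→d26:H2  best=H2

== LOOKUPS ==
["H0","H2","H0","H2","H2","H0","H0","H2","H2","H0","H2","H2"]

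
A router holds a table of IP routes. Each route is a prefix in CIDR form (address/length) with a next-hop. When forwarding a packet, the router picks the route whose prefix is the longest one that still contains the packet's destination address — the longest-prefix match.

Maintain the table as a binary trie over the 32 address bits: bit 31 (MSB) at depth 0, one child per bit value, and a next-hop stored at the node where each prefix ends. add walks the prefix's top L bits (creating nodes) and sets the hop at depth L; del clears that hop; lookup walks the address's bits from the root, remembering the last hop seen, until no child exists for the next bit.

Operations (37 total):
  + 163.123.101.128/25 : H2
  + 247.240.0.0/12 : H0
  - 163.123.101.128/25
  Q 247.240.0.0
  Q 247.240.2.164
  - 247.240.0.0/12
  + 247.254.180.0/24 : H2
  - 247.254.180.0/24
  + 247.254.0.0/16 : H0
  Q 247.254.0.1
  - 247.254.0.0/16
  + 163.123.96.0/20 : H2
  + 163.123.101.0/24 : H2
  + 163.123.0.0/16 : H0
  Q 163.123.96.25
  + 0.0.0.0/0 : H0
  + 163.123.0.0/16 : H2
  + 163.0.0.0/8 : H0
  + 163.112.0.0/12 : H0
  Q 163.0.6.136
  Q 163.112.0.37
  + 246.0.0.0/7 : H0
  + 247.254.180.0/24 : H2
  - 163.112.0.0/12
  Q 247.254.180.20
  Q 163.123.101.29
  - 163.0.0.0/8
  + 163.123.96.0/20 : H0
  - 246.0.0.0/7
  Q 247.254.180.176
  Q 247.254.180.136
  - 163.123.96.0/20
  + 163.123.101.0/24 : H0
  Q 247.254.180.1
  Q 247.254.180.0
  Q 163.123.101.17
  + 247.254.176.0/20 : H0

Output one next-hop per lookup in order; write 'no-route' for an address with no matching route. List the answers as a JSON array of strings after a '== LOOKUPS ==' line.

Trace:
  + 163.123.101.128/25 (H2) depth=25
  + 247.240.0.0/12 (H0) depth=12
  del 163.123.101.128/25 (clear depth 25)
  ? 247.240.0.0  path d0:-→d1:-→d2:-→d3:-→d4:-→d5:-→d6:-→d7:-→d8:-→d9:-→d10:-→d11:-→d12:H0  best=H0
  ? 247.240.2.164  path d0:-→d1:-→d2:-→d3:-→d4:-→d5:-→d6:-→d7:-→d8:-→d9:-→d10:-→d11:-→d12:H0  best=H0
  del 247.240.0.0/12 (clear depth 12)
  + 247.254.180.0/24 (H2) depth=24
  del 247.254.180.0/24 (clear depth 24)
  + 247.254.0.0/16 (H0) depth=16
  ? 247.254.0.1  path d0:-→d1:-→d2:-→d3:-→d4:-→d5:-→d6:-→d7:-→d8:-→d9:-→d10:-→d11:-→d12:-→d13:-→d14:-→d15:-→d16:H0  best=H0
  del 247.254.0.0/16 (clear depth 16)
  + 163.123.96.0/20 (H2) depth=20
  + 163.123.101.0/24 (H2) depth=24
  + 163.123.0.0/16 (H0) depth=16
  ? 163.123.96.25  path d0:-→d1:-→d2:-→d3:-→d4:-→d5:-→d6:-→d7:-→d8:-→d9:-→d10:-→d11:-→d12:-→d13:-→d14:-→d15:-→d16:H0→d17:-→d18:-→d19:-→d20:H2→d21:-  best=H2
  + 0.0.0.0/0 (H0) depth=0
  + 163.123.0.0/16 (H2) depth=16
  + 163.0.0.0/8 (H0) depth=8
  + 163.112.0.0/12 (H0) depth=12
  ? 163.0.6.136  path d0:H0→d1:-→d2:-→d3:-→d4:-→d5:-→d6:-→d7:-→d8:H0→d9:-  best=H0
  ? 163.112.0.37  path d0:H0→d1:-→d2:-→d3:-→d4:-→d5:-→d6:-→d7:-→d8:H0→d9:-→d10:-→d11:-→d12:H0  best=H0
  + 246.0.0.0/7 (H0) depth=7
  + 247.254.180.0/24 (H2) depth=24
  del 163.112.0.0/12 (clear depth 12)
  ? 247.254.180.20  path d0:H0→d1:-→d2:-→d3:-→d4:-→d5:-→d6:-→d7:H0→d8:-→d9:-→d10:-→d11:-→d12:-→d13:-→d14:-→d15:-→d16:-→d17:-→d18:-→d19:-→d20:-→d21:-→d22:-→d23:-→d24:H2  best=H2
  ? 163.123.101.29  path d0:H0→d1:-→d2:-→d3:-→d4:-→d5:-→d6:-→d7:-→d8:H0→d9:-→d10:-→d11:-→d12:-→d13:-→d14:-→d15:-→d16:H2→d17:-→d18:-→d19:-→d20:H2→d21:-→d22:-→d23:-→d24:H2  best=H2
  del 163.0.0.0/8 (clear depth 8)
  + 163.123.96.0/20 (H0) depth=20
  del 246.0.0.0/7 (clear depth 7)
  ? 247.254.180.176  path d0:H0→d1:-→d2:-→d3:-→d4:-→d5:-→d6:-→d7:-→d8:-→d9:-→d10:-→d11:-→d12:-→d13:-→d14:-→d15:-→d16:-→d17:-→d18:-→d19:-→d20:-→d21:-→d22:-→d23:-→d24:H2  best=H2
  ? 247.254.180.136  path d0:H0→d1:-→d2:-→d3:-→d4:-→d5:-→d6:-→d7:-→d8:-→d9:-→d10:-→d11:-→d12:-→d13:-→d14:-→d15:-→d16:-→d17:-→d18:-→d19:-→d20:-→d21:-→d22:-→d23:-→d24:H2  best=H2
  del 163.123.96.0/20 (clear depth 20)
  + 163.123.101.0/24 (H0) depth=24
  ? 247.254.180.1  path d0:H0→d1:-→d2:-→d3:-→d4:-→d5:-→d6:-→d7:-→d8:-→d9:-→d10:-→d11:-→d12:-→d13:-→d14:-→d15:-→d16:-→d17:-→d18:-→d19:-→d20:-→d21:-→d22:-→d23:-→d24:H2  best=H2
  ? 247.254.180.0  path d0:H0→d1:-→d2:-→d3:-→d4:-→d5:-→d6:-→d7:-→d8:-→d9:-→d10:-→d11:-→d12:-→d13:-→d14:-→d15:-→d16:-→d17:-→d18:-→d19:-→d20:-→d21:-→d22:-→d23:-→d24:H2  best=H2
  ? 163.123.101.17  path d0:H0→d1:-→d2:-→d3:-→d4:-→d5:-→d6:-→d7:-→d8:-→d9:-→d10:-→d11:-→d12:-→d13:-→d14:-→d15:-→d16:H2→d17:-→d18:-→d19:-→d20:-→d21:-→d22:-→d23:-→d24:H0  best=H0
  + 247.254.176.0/20 (H0) depth=20

== LOOKUPS ==
["H0","H0","H0","H2","H0","H0","H2","H2","H2","H2","H2","H2","H0"]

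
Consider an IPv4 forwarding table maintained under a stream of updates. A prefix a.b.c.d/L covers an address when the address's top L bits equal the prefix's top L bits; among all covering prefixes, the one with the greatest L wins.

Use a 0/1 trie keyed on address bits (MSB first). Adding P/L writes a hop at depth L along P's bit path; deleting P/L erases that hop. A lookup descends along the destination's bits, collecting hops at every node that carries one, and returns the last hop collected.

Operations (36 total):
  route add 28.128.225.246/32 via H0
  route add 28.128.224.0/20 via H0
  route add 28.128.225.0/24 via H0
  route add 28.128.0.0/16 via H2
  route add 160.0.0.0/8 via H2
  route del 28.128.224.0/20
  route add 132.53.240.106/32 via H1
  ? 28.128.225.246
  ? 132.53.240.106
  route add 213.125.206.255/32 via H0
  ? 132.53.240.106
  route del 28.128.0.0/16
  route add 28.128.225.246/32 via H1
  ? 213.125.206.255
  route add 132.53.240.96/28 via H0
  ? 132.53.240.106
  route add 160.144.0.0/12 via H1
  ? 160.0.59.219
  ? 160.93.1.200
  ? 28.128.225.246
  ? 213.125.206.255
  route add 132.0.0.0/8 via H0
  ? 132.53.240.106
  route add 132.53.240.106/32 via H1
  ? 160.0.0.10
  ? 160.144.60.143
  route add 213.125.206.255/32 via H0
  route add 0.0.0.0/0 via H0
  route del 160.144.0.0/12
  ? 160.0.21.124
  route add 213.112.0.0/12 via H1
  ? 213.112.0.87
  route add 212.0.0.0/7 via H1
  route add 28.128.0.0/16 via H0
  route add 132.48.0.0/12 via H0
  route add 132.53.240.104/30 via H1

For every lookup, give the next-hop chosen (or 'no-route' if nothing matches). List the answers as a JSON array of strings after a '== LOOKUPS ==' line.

Apply in order:
  + 28.128.225.246/32 (H0) depth=32
  + 28.128.224.0/20 (H0) depth=20
  + 28.128.225.0/24 (H0) depth=24
  + 28.128.0.0/16 (H2) depth=16
  + 160.0.0.0/8 (H2) depth=8
  - 28.128.224.0/20 clear@20
  + 132.53.240.106/32 (H1) depth=32
  ? 28.128.225.246  path d0:-→d1:-→d2:-→d3:-→d4:-→d5:-→d6:-→d7:-→d8:-→d9:-→d10:-→d11:-→d12:-→d13:-→d14:-→d15:-→d16:H2→d17:-→d18:-→d19:-→d20:-→d21:-→d22:-→d23:-→d24:H0→d25:-→d26:-→d27:-→d28:-→d29:-→d30:-→d31:-→d32:H0  best=H0
  ? 132.53.240.106  path d0:-→d1:-→d2:-→d3:-→d4:-→d5:-→d6:-→d7:-→d8:-→d9:-→d10:-→d11:-→d12:-→d13:-→d14:-→d15:-→d16:-→d17:-→d18:-→d19:-→d20:-→d21:-→d22:-→d23:-→d24:-→d25:-→d26:-→d27:-→d28:-→d29:-→d30:-→d31:-→d32:H1  best=H1
  + 213.125.206.255/32 (H0) depth=32
  ? 132.53.240.106  path d0:-→d1:-→d2:-→d3:-→d4:-→d5:-→d6:-→d7:-→d8:-→d9:-→d10:-→d11:-→d12:-→d13:-→d14:-→d15:-→d16:-→d17:-→d18:-→d19:-→d20:-→d21:-→d22:-→d23:-→d24:-→d25:-→d26:-→d27:-→d28:-→d29:-→d30:-→d31:-→d32:H1  best=H1
  - 28.128.0.0/16 clear@16
  + 28.128.225.246/32 (H1) depth=32
  ? 213.125.206.255  path d0:-→d1:-→d2:-→d3:-→d4:-→d5:-→d6:-→d7:-→d8:-→d9:-→d10:-→d11:-→d12:-→d13:-→d14:-→d15:-→d16:-→d17:-→d18:-→d19:-→d20:-→d21:-→d22:-→d23:-→d24:-→d25:-→d26:-→d27:-→d28:-→d29:-→d30:-→d31:-→d32:H0  best=H0
  + 132.53.240.96/28 (H0) depth=28
  ? 132.53.240.106  path d0:-→d1:-→d2:-→d3:-→d4:-→d5:-→d6:-→d7:-→d8:-→d9:-→d10:-→d11:-→d12:-→d13:-→d14:-→d15:-→d16:-→d17:-→d18:-→d19:-→d20:-→d21:-→d22:-→d23:-→d24:-→d25:-→d26:-→d27:-→d28:H0→d29:-→d30:-→d31:-→d32:H1  best=H1
  + 160.144.0.0/12 (H1) depth=12
  ? 160.0.59.219  path d0:-→d1:-→d2:-→d3:-→d4:-→d5:-→d6:-→d7:-→d8:H2  best=H2
  ? 160.93.1.200  path d0:-→d1:-→d2:-→d3:-→d4:-→d5:-→d6:-→d7:-→d8:H2  best=H2
  ? 28.128.225.246  path d0:-→d1:-→d2:-→d3:-→d4:-→d5:-→d6:-→d7:-→d8:-→d9:-→d10:-→d11:-→d12:-→d13:-→d14:-→d15:-→d16:-→d17:-→d18:-→d19:-→d20:-→d21:-→d22:-→d23:-→d24:H0→d25:-→d26:-→d27:-→d28:-→d29:-→d30:-→d31:-→d32:H1  best=H1
  ? 213.125.206.255  path d0:-→d1:-→d2:-→d3:-→d4:-→d5:-→d6:-→d7:-→d8:-→d9:-→d10:-→d11:-→d12:-→d13:-→d14:-→d15:-→d16:-→d17:-→d18:-→d19:-→d20:-→d21:-→d22:-→d23:-→d24:-→d25:-→d26:-→d27:-→d28:-→d29:-→d30:-→d31:-→d32:H0  best=H0
  + 132.0.0.0/8 (H0) depth=8
  ? 132.53.240.106  path d0:-→d1:-→d2:-→d3:-→d4:-→d5:-→d6:-→d7:-→d8:H0→d9:-→d10:-→d11:-→d12:-→d13:-→d14:-→d15:-→d16:-→d17:-→d18:-→d19:-→d20:-→d21:-→d22:-→d23:-→d24:-→d25:-→d26:-→d27:-→d28:H0→d29:-→d30:-→d31:-→d32:H1  best=H1
  + 132.53.240.106/32 (H1) depth=32
  ? 160.0.0.10  path d0:-→d1:-→d2:-→d3:-→d4:-→d5:-→d6:-→d7:-→d8:H2  best=H2
  ? 160.144.60.143  path d0:-→d1:-→d2:-→d3:-→d4:-→d5:-→d6:-→d7:-→d8:H2→d9:-→d10:-→d11:-→d12:H1  best=H1
  + 213.125.206.255/32 (H0) depth=32
  + 0.0.0.0/0 (H0) depth=0
  - 160.144.0.0/12 clear@12
  ? 160.0.21.124  path d0:H0→d1:-→d2:-→d3:-→d4:-→d5:-→d6:-→d7:-→d8:H2  best=H2
  + 213.112.0.0/12 (H1) depth=12
  ? 213.112.0.87  path d0:H0→d1:-→d2:-→d3:-→d4:-→d5:-→d6:-→d7:-→d8:-→d9:-→d10:-→d11:-→d12:H1  best=H1
  + 212.0.0.0/7 (H1) depth=7
  + 28.128.0.0/16 (H0) depth=16
  + 132.48.0.0/12 (H0) depth=12
  + 132.53.240.104/30 (H1) depth=30

== LOOKUPS ==
["H0","H1","H1","H0","H1","H2","H2","H1","H0","H1","H2","H1","H2","H1"]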